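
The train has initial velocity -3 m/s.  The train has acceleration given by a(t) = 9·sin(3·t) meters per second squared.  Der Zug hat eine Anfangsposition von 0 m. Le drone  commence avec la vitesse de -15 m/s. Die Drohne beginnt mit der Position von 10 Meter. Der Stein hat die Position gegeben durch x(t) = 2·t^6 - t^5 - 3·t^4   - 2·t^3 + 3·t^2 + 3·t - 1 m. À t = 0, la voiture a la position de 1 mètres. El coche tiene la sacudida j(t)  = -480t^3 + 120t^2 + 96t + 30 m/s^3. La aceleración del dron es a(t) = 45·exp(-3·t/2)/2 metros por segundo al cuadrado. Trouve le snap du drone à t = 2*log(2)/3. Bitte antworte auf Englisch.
Starting from acceleration a(t) = 45·exp(-3·t/2)/2, we take 2 derivatives. Differentiating acceleration, we get jerk: j(t) = -135·exp(-3·t/2)/4. The derivative of jerk gives snap: s(t) = 405·exp(-3·t/2)/8. Using s(t) = 405·exp(-3·t/2)/8 and substituting t = 2*log(2)/3, we find s = 405/16.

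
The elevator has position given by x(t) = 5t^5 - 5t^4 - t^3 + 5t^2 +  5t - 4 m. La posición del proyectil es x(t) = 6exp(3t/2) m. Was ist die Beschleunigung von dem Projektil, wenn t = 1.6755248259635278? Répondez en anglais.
Starting from position x(t) = 6·exp(3·t/2), we take 2 derivatives. Taking d/dt of x(t), we find v(t) = 9·exp(3·t/2). Differentiating velocity, we get acceleration: a(t) = 27·exp(3·t/2)/2. Using a(t) = 27·exp(3·t/2)/2 and substituting t = 1.6755248259635278, we find a = 166.663519135653.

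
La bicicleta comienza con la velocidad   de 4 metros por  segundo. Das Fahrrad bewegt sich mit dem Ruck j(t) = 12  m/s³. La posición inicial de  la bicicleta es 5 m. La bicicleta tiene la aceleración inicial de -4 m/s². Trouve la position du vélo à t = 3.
Nous devons trouver la primitive de notre équation du jerk j(t) = 12 3 fois. En intégrant le jerk et en utilisant la condition initiale a(0) = -4, nous obtenons a(t) = 12·t - 4. En prenant ∫a(t)dt et en appliquant v(0) = 4, nous trouvons v(t) = 6·t^2 - 4·t + 4. En prenant ∫v(t)dt et en appliquant x(0) = 5, nous trouvons x(t) = 2·t^3 - 2·t^2 + 4·t + 5. En utilisant x(t) = 2·t^3 - 2·t^2 + 4·t + 5 et en substituant t = 3, nous trouvons x = 53.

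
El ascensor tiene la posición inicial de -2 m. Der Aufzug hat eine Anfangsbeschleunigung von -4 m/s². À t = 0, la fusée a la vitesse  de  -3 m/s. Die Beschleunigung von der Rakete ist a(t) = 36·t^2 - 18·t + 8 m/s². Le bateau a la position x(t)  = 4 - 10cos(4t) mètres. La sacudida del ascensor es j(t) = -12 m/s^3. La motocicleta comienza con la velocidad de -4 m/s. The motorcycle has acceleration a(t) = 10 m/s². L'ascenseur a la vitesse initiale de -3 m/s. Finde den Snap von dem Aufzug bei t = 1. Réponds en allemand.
Ausgehend von dem Ruck j(t) = -12, nehmen wir 1 Ableitung. Die Ableitung von dem Ruck ergibt den Snap: s(t) = 0. Mit s(t) = 0 und Einsetzen von t = 1, finden wir s = 0.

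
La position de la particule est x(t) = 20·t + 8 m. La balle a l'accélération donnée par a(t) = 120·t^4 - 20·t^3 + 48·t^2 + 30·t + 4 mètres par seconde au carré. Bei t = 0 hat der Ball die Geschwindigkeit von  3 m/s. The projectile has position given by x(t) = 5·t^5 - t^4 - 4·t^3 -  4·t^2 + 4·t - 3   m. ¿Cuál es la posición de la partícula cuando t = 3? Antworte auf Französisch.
De l'équation de la position x(t) = 20·t + 8, nous substituons t = 3 pour obtenir x = 68.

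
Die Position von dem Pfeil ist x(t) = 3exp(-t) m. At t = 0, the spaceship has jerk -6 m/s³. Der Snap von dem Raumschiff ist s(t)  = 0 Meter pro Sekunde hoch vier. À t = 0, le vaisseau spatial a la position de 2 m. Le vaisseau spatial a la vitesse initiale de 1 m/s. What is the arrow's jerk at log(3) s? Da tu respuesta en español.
Para resolver esto, necesitamos tomar 3 derivadas de nuestra ecuación de la posición x(t) = 3·exp(-t). Tomando d/dt de x(t), encontramos v(t) = -3·exp(-t). La derivada de la velocidad da la aceleración: a(t) = 3·exp(-t). Tomando d/dt de a(t), encontramos j(t) = -3·exp(-t). Tenemos la sacudida j(t) = -3·exp(-t). Sustituyendo t = log(3): j(log(3)) = -1.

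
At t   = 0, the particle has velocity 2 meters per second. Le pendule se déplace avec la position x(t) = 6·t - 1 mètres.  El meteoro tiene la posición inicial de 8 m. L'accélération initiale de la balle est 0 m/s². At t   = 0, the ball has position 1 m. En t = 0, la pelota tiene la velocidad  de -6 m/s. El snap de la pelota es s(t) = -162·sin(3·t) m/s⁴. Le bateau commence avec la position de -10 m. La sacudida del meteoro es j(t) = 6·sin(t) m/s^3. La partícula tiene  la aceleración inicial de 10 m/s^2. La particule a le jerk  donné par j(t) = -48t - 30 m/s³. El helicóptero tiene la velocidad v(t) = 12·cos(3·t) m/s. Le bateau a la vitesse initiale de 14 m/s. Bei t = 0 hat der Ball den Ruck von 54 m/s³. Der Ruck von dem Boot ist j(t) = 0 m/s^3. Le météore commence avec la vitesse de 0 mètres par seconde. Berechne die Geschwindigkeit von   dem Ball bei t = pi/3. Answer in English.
We need to integrate our snap equation s(t) = -162·sin(3·t) 3 times. The antiderivative of snap is jerk. Using j(0) = 54, we get j(t) = 54·cos(3·t). The antiderivative of jerk is acceleration. Using a(0) = 0, we get a(t) = 18·sin(3·t). The integral of acceleration is velocity. Using v(0) = -6, we get v(t) = -6·cos(3·t). Using v(t) = -6·cos(3·t) and substituting t = pi/3, we find v = 6.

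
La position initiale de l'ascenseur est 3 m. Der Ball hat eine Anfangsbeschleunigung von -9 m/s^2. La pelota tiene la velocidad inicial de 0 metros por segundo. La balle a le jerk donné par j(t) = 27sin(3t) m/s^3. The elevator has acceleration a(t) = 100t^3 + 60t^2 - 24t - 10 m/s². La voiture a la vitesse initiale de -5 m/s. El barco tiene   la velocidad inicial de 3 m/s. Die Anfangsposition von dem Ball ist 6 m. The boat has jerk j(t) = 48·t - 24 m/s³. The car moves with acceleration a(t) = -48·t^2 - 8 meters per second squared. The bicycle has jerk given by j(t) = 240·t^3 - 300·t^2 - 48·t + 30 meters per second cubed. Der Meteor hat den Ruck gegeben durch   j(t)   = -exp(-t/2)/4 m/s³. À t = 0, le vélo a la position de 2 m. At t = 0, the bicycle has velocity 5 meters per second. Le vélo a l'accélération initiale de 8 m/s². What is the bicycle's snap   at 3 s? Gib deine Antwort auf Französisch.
Nous devons dériver notre équation du jerk j(t) = 240·t^3 - 300·t^2 - 48·t + 30 1 fois. En prenant d/dt de j(t), nous trouvons s(t) = 720·t^2 - 600·t - 48. Nous avons le snap s(t) = 720·t^2 - 600·t - 48. En substituant t = 3: s(3) = 4632.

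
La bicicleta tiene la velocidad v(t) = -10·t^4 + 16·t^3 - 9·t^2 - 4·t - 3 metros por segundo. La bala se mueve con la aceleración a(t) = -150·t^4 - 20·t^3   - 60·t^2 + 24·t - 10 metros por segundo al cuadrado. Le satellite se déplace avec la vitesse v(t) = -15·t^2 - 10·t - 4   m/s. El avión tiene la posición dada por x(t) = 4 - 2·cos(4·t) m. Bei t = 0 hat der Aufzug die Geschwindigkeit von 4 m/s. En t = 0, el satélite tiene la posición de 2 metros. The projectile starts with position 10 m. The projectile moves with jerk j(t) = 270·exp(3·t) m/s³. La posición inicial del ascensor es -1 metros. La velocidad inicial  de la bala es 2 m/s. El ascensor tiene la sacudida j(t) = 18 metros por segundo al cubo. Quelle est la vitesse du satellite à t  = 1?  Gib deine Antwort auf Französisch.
En utilisant v(t) = -15·t^2 - 10·t - 4 et en substituant t = 1, nous trouvons v = -29.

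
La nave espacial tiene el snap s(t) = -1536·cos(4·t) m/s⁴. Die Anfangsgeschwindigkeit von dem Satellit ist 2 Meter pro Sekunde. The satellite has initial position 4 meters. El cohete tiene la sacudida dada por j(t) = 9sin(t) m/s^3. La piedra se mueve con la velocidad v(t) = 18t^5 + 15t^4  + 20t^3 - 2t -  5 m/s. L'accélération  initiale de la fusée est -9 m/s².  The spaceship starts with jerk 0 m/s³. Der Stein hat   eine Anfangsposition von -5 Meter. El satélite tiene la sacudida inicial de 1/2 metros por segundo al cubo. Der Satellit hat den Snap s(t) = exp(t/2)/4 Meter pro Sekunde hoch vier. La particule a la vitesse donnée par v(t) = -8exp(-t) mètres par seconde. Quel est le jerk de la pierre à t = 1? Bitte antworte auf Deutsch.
Ausgehend von der Geschwindigkeit v(t) = 18·t^5 + 15·t^4 + 20·t^3 - 2·t - 5, nehmen wir 2 Ableitungen. Mit d/dt von v(t) finden wir a(t) = 90·t^4 + 60·t^3 + 60·t^2 - 2. Durch Ableiten von der Beschleunigung erhalten wir den Ruck: j(t) = 360·t^3 + 180·t^2 + 120·t. Mit j(t) = 360·t^3 + 180·t^2 + 120·t und Einsetzen von t = 1, finden wir j = 660.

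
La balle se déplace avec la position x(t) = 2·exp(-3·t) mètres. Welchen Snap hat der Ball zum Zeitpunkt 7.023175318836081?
Wir müssen unsere Gleichung für die Position x(t) = 2·exp(-3·t) 4-mal ableiten. Mit d/dt von x(t) finden wir v(t) = -6·exp(-3·t). Die Ableitung von der Geschwindigkeit ergibt die Beschleunigung: a(t) = 18·exp(-3·t). Mit d/dt von a(t) finden wir j(t) = -54·exp(-3·t). Durch Ableiten von dem Ruck erhalten wir den Snap: s(t) = 162·exp(-3·t). Wir haben den Snap s(t) = 162·exp(-3·t). Durch Einsetzen von t = 7.023175318836081: s(7.023175318836081) = 1.14587212658758E-7.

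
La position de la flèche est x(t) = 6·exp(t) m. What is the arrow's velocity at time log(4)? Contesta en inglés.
Starting from position x(t) = 6·exp(t), we take 1 derivative. Differentiating position, we get velocity: v(t) = 6·exp(t). We have velocity v(t) = 6·exp(t). Substituting t = log(4): v(log(4)) = 24.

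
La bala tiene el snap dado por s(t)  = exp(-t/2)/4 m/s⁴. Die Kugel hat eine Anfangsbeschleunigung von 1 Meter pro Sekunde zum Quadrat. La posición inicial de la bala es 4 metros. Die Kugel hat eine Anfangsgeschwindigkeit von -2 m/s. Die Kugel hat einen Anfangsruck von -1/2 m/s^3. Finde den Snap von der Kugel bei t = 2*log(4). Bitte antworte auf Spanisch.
Tenemos el snap s(t) = exp(-t/2)/4. Sustituyendo t = 2*log(4): s(2*log(4)) = 1/16.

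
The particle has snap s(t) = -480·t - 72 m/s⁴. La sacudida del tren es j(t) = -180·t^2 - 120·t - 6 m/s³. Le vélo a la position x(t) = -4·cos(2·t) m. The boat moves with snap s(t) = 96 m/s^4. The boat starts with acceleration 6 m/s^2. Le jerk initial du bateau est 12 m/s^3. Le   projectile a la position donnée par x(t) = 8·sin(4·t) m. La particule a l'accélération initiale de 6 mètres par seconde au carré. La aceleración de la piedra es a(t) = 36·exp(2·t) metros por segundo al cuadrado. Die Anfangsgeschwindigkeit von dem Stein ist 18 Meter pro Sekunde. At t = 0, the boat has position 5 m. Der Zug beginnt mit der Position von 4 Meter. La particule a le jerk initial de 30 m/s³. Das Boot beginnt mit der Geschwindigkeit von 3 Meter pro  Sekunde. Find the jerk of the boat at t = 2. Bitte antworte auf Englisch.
We need to integrate our snap equation s(t) = 96 1 time. The antiderivative of snap is jerk. Using j(0) = 12, we get j(t) = 96·t + 12. Using j(t) = 96·t + 12 and substituting t = 2, we find j = 204.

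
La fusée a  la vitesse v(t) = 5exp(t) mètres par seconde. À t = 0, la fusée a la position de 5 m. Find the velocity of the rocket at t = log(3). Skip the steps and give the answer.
v(log(3)) = 15.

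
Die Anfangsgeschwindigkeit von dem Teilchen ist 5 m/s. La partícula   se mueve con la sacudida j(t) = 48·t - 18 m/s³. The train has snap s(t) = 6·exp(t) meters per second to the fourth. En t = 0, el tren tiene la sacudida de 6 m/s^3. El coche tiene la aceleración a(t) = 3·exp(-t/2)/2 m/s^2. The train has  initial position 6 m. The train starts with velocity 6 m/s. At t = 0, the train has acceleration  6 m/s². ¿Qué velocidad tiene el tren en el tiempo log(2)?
Necesitamos integrar nuestra ecuación del snap s(t) = 6·exp(t) 3 veces. La integral del snap, con j(0) = 6, da la sacudida: j(t) = 6·exp(t). Integrando la sacudida y usando la condición inicial a(0) = 6, obtenemos a(t) = 6·exp(t). Integrando la aceleración y usando la condición inicial v(0) = 6, obtenemos v(t) = 6·exp(t). Tenemos la velocidad v(t) = 6·exp(t). Sustituyendo t = log(2): v(log(2)) = 12.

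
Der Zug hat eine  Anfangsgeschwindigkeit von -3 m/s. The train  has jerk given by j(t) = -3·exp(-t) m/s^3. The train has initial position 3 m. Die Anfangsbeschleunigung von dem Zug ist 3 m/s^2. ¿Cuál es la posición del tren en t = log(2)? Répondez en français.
Nous devons intégrer notre équation du jerk j(t) = -3·exp(-t) 3 fois. L'intégrale du jerk, avec a(0) = 3, donne l'accélération: a(t) = 3·exp(-t). En prenant ∫a(t)dt et en appliquant v(0) = -3, nous trouvons v(t) = -3·exp(-t). L'intégrale de la vitesse est la position. En utilisant x(0) = 3, nous obtenons x(t) = 3·exp(-t). De l'équation de la position x(t) = 3·exp(-t), nous substituons t = log(2) pour obtenir x = 3/2.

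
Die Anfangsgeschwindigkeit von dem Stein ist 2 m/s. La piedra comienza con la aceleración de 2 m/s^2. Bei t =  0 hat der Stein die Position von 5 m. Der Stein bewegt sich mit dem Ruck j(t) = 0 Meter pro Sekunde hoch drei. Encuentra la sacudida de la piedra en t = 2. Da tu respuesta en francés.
En utilisant j(t) = 0 et en substituant t = 2, nous trouvons j = 0.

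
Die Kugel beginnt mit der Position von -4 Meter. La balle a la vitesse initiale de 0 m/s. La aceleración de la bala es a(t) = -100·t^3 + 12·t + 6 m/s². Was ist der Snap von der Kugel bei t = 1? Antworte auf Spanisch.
Partiendo de la aceleración a(t) = -100·t^3 + 12·t + 6, tomamos 2 derivadas. Derivando la aceleración, obtenemos la sacudida: j(t) = 12 - 300·t^2. Tomando d/dt de j(t), encontramos s(t) = -600·t. De la ecuación del snap s(t) = -600·t, sustituimos t = 1 para obtener s = -600.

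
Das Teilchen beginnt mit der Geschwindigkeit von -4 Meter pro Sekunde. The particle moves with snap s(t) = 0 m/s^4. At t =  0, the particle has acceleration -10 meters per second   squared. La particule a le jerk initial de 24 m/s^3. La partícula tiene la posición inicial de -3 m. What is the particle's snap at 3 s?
Using s(t) = 0 and substituting t = 3, we find s = 0.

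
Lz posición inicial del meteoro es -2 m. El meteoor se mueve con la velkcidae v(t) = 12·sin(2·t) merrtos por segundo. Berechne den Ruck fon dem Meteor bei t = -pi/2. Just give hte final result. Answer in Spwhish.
En t = -pi/2, j = 0.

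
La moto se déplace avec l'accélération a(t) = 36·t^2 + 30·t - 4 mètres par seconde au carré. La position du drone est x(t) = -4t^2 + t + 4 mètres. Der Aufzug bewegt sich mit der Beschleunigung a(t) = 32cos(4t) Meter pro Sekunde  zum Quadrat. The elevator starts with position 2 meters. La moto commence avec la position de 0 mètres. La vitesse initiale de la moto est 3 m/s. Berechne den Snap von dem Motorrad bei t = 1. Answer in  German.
Ausgehend von der Beschleunigung a(t) = 36·t^2 + 30·t - 4, nehmen wir 2 Ableitungen. Mit d/dt von a(t) finden wir j(t) = 72·t + 30. Die Ableitung von dem Ruck ergibt den Snap: s(t) = 72. Aus der Gleichung für den Snap s(t) = 72, setzen wir t = 1 ein und erhalten s = 72.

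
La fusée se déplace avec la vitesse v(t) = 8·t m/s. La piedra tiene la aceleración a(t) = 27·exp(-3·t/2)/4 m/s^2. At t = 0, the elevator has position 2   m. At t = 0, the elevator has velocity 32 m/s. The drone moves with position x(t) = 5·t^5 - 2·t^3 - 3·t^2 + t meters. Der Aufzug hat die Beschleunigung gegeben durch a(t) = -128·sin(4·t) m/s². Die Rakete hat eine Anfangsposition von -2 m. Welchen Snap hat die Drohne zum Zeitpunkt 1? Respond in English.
Starting from position x(t) = 5·t^5 - 2·t^3 - 3·t^2 + t, we take 4 derivatives. Differentiating position, we get velocity: v(t) = 25·t^4 - 6·t^2 - 6·t + 1. Differentiating velocity, we get acceleration: a(t) = 100·t^3 - 12·t - 6. The derivative of acceleration gives jerk: j(t) = 300·t^2 - 12. The derivative of jerk gives snap: s(t) = 600·t. We have snap s(t) = 600·t. Substituting t = 1: s(1) = 600.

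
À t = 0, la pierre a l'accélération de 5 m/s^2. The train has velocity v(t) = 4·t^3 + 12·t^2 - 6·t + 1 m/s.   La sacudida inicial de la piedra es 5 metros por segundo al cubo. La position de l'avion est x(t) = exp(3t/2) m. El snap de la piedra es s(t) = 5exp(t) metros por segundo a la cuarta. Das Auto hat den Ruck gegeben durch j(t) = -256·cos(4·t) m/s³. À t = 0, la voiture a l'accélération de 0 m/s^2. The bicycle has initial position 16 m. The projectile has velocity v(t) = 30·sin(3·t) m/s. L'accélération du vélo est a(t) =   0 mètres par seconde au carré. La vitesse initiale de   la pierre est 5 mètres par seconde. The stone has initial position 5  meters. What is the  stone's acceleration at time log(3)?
To find the answer, we compute 2 antiderivatives of s(t) = 5·exp(t). Integrating snap and using the initial condition j(0) = 5, we get j(t) = 5·exp(t). The antiderivative of jerk, with a(0) = 5, gives acceleration: a(t) = 5·exp(t). We have acceleration a(t) = 5·exp(t). Substituting t = log(3): a(log(3)) = 15.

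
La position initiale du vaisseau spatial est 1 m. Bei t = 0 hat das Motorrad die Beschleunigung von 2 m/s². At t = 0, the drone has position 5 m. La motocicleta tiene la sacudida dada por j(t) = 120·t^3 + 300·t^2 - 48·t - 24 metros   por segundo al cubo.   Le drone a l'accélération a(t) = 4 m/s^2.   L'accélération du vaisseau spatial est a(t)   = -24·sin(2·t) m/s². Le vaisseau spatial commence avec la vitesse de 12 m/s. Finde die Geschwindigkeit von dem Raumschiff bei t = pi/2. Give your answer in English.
To solve this, we need to take 1 antiderivative of our acceleration equation a(t) = -24·sin(2·t). Finding the antiderivative of a(t) and using v(0) = 12: v(t) = 12·cos(2·t). From the given velocity equation v(t) = 12·cos(2·t), we substitute t = pi/2 to get v = -12.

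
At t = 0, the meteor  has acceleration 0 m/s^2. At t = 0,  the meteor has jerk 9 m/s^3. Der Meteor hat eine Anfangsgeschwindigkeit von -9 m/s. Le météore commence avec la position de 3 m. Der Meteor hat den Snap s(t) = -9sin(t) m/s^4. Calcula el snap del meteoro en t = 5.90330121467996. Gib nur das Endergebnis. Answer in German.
s(5.90330121467996) = 3.33731544952549.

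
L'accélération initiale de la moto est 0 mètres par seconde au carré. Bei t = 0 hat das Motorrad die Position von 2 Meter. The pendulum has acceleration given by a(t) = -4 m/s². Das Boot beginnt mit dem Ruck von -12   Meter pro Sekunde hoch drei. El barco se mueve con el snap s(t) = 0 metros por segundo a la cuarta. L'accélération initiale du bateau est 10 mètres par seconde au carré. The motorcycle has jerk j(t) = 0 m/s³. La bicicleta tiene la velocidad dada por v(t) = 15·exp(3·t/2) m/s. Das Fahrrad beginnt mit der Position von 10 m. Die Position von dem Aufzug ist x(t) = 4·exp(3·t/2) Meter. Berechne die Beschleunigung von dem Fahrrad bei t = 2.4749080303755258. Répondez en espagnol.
Para resolver esto, necesitamos tomar 1 derivada de nuestra ecuación de la velocidad v(t) = 15·exp(3·t/2). La derivada de la velocidad da la aceleración: a(t) = 45·exp(3·t/2)/2. De la ecuación de la aceleración a(t) = 45·exp(3·t/2)/2, sustituimos t = 2.4749080303755258 para obtener a = 921.384430564824.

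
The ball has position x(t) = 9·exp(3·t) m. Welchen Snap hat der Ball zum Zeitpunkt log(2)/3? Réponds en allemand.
Wir müssen unsere Gleichung für die Position x(t) = 9·exp(3·t) 4-mal ableiten. Die Ableitung von der Position ergibt die Geschwindigkeit: v(t) = 27·exp(3·t). Durch Ableiten von der Geschwindigkeit erhalten wir die Beschleunigung: a(t) = 81·exp(3·t). Mit d/dt von a(t) finden wir j(t) = 243·exp(3·t). Durch Ableiten von dem Ruck erhalten wir den Snap: s(t) = 729·exp(3·t). Mit s(t) = 729·exp(3·t) und Einsetzen von t = log(2)/3, finden wir s = 1458.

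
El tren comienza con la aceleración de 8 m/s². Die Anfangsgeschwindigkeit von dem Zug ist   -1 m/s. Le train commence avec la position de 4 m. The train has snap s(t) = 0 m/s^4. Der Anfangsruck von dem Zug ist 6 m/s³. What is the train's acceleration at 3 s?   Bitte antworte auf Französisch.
Pour résoudre ceci, nous devons prendre 2 primitives de notre équation du snap s(t) = 0. En intégrant le snap et en utilisant la condition initiale j(0) = 6, nous obtenons j(t) = 6. En prenant ∫j(t)dt et en appliquant a(0) = 8, nous trouvons a(t) = 6·t + 8. De l'équation de l'accélération a(t) = 6·t + 8, nous substituons t = 3 pour obtenir a = 26.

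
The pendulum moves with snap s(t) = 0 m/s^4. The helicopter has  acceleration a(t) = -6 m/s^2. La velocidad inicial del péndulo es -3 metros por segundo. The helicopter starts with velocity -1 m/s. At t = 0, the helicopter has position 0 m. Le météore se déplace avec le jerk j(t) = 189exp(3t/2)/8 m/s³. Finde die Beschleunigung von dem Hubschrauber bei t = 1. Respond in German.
Mit a(t) = -6 und Einsetzen von t = 1, finden wir a = -6.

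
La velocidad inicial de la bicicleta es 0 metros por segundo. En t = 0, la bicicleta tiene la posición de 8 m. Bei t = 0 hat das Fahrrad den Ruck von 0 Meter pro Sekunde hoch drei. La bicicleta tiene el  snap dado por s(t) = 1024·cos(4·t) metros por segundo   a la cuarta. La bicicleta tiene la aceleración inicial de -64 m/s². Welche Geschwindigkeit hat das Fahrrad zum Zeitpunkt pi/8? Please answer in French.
Nous devons intégrer notre équation du snap s(t) = 1024·cos(4·t) 3 fois. L'intégrale du snap est le jerk. En utilisant j(0) = 0, nous obtenons j(t) = 256·sin(4·t). L'intégrale du jerk est l'accélération. En utilisant a(0) = -64, nous obtenons a(t) = -64·cos(4·t). En prenant ∫a(t)dt et en appliquant v(0) = 0, nous trouvons v(t) = -16·sin(4·t). En utilisant v(t) = -16·sin(4·t) et en substituant t = pi/8, nous trouvons v = -16.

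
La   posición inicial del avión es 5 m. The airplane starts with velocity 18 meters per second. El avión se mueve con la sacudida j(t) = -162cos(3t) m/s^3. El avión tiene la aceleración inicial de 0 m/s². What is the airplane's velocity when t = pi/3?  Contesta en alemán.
Wir müssen unsere Gleichung für den Ruck j(t) = -162·cos(3·t) 2-mal integrieren. Die Stammfunktion von dem Ruck, mit a(0) = 0, ergibt die Beschleunigung: a(t) = -54·sin(3·t). Die Stammfunktion von der Beschleunigung, mit v(0) = 18, ergibt die Geschwindigkeit: v(t) = 18·cos(3·t). Mit v(t) = 18·cos(3·t) und Einsetzen von t = pi/3, finden wir v = -18.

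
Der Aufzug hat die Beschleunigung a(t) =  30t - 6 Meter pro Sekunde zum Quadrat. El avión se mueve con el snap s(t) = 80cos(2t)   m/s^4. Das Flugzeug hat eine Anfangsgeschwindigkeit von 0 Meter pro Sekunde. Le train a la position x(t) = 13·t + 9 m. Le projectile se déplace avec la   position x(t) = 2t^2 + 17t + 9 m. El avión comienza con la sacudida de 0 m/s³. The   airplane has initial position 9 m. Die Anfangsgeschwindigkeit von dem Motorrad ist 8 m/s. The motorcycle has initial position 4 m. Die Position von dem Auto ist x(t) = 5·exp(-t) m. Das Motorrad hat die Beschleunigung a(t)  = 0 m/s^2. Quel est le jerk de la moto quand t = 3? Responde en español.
Debemos derivar nuestra ecuación de la aceleración a(t) = 0 1 vez. Derivando la aceleración, obtenemos la sacudida: j(t) = 0. De la ecuación de la sacudida j(t) = 0, sustituimos t = 3 para obtener j = 0.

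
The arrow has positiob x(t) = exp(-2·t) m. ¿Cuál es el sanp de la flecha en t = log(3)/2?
Partiendo de la posición x(t) = exp(-2·t), tomamos 4 derivadas. La derivada de la posición da la velocidad: v(t) = -2·exp(-2·t). La derivada de la velocidad da la aceleración: a(t) = 4·exp(-2·t). Tomando d/dt de a(t), encontramos j(t) = -8·exp(-2·t). La derivada de la sacudida da el snap: s(t) = 16·exp(-2·t). Usando s(t) = 16·exp(-2·t) y sustituyendo t = log(3)/2, encontramos s = 16/3.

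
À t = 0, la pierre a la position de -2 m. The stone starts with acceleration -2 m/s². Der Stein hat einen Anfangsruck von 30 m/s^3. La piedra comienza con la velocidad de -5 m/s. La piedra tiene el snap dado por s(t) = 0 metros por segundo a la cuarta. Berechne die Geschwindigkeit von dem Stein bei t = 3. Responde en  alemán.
Wir müssen unsere Gleichung für den Snap s(t) = 0 3-mal integrieren. Das Integral von dem Snap ist der Ruck. Mit j(0) = 30 erhalten wir j(t) = 30. Durch Integration von dem Ruck und Verwendung der Anfangsbedingung a(0) = -2, erhalten wir a(t) = 30·t - 2. Mit ∫a(t)dt und Anwendung von v(0) = -5, finden wir v(t) = 15·t^2 - 2·t - 5. Mit v(t) = 15·t^2 - 2·t - 5 und Einsetzen von t = 3, finden wir v = 124.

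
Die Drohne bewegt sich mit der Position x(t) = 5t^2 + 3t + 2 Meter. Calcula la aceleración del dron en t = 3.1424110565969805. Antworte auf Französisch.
Nous devons dériver notre équation de la position x(t) = 5·t^2 + 3·t + 2 2 fois. En dérivant la position, nous obtenons la vitesse: v(t) = 10·t + 3. La dérivée de la vitesse donne l'accélération: a(t) = 10. De l'équation de l'accélération a(t) = 10, nous substituons t = 3.1424110565969805 pour obtenir a = 10.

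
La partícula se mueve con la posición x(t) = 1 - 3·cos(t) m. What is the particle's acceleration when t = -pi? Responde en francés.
En partant de la position x(t) = 1 - 3·cos(t), nous prenons 2 dérivées. En dérivant la position, nous obtenons la vitesse: v(t) = 3·sin(t). En prenant d/dt de v(t), nous trouvons a(t) = 3·cos(t). Nous avons l'accélération a(t) = 3·cos(t). En substituant t = -pi: a(-pi) = -3.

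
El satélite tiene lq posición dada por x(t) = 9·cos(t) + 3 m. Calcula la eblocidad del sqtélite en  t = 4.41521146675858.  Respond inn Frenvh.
Nous devons dériver notre équation de la position x(t) = 9·cos(t) + 3 1 fois. La dérivée de la position donne la vitesse: v(t) = -9·sin(t). Nous avons la vitesse v(t) = -9·sin(t). En substituant t = 4.41521146675858: v(4.41521146675858) = 8.60550106020175.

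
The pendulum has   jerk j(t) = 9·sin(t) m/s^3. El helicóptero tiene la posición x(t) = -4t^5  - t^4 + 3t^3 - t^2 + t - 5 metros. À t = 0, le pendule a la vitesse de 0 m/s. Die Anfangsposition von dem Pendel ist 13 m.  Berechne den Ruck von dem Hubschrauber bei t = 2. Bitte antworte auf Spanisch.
Para resolver esto, necesitamos tomar 3 derivadas de nuestra ecuación de la posición x(t) = -4·t^5 - t^4 + 3·t^3 - t^2 + t - 5. Derivando la posición, obtenemos la velocidad: v(t) = -20·t^4 - 4·t^3 + 9·t^2 - 2·t + 1. La derivada de la velocidad da la aceleración: a(t) = -80·t^3 - 12·t^2 + 18·t - 2. Derivando la aceleración, obtenemos la sacudida: j(t) = -240·t^2 - 24·t + 18. De la ecuación de la sacudida j(t) = -240·t^2 - 24·t + 18, sustituimos t = 2 para obtener j = -990.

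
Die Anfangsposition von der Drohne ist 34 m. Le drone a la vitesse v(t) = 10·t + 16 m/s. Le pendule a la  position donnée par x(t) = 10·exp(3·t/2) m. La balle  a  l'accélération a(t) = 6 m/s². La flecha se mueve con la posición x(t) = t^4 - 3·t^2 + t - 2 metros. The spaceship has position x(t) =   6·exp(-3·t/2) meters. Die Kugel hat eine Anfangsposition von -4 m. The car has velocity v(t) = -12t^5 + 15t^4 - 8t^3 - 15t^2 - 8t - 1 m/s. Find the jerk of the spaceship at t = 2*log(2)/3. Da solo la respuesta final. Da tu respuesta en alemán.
Die Antwort ist -81/8.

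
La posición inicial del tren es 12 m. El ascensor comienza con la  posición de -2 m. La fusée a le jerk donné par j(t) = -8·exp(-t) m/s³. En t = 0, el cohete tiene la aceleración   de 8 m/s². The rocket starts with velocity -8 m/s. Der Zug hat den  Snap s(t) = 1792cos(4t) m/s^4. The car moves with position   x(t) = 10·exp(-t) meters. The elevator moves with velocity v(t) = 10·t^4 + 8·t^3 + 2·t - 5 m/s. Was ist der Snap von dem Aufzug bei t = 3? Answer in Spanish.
Para resolver esto, necesitamos tomar 3 derivadas de nuestra ecuación de la velocidad v(t) = 10·t^4 + 8·t^3 + 2·t - 5. La derivada de la velocidad da la aceleración: a(t) = 40·t^3 + 24·t^2 + 2. Derivando la aceleración, obtenemos la sacudida: j(t) = 120·t^2 + 48·t. Tomando d/dt de j(t), encontramos s(t) = 240·t + 48. Usando s(t) = 240·t + 48 y sustituyendo t = 3, encontramos s = 768.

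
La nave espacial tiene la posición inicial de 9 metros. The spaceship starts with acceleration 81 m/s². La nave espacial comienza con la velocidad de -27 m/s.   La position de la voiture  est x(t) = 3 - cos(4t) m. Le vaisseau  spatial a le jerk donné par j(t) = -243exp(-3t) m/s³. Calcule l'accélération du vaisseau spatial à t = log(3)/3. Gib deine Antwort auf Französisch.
En partant du jerk j(t) = -243·exp(-3·t), nous prenons 1 primitive. La primitive du jerk, avec a(0) = 81, donne l'accélération: a(t) = 81·exp(-3·t). En utilisant a(t) = 81·exp(-3·t) et en substituant t = log(3)/3, nous trouvons a = 27.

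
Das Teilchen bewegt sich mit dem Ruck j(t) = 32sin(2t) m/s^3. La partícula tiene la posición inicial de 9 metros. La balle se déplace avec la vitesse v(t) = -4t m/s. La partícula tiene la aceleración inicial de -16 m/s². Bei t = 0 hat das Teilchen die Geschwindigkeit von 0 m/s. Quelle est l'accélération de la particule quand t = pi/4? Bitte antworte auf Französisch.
Nous devons intégrer notre équation du jerk j(t) = 32·sin(2·t) 1 fois. En intégrant le jerk et en utilisant la condition initiale a(0) = -16, nous obtenons a(t) = -16·cos(2·t). Nous avons l'accélération a(t) = -16·cos(2·t). En substituant t = pi/4: a(pi/4) = 0.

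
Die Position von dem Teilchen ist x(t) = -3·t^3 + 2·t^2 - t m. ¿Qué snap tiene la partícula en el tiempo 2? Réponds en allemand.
Um dies zu lösen, müssen wir 4 Ableitungen unserer Gleichung für die Position x(t) = -3·t^3 + 2·t^2 - t nehmen. Durch Ableiten von der Position erhalten wir die Geschwindigkeit: v(t) = -9·t^2 + 4·t - 1. Die Ableitung von der Geschwindigkeit ergibt die Beschleunigung: a(t) = 4 - 18·t. Durch Ableiten von der Beschleunigung erhalten wir den Ruck: j(t) = -18. Durch Ableiten von dem Ruck erhalten wir den Snap: s(t) = 0. Aus der Gleichung für den Snap s(t) = 0, setzen wir t = 2 ein und erhalten s = 0.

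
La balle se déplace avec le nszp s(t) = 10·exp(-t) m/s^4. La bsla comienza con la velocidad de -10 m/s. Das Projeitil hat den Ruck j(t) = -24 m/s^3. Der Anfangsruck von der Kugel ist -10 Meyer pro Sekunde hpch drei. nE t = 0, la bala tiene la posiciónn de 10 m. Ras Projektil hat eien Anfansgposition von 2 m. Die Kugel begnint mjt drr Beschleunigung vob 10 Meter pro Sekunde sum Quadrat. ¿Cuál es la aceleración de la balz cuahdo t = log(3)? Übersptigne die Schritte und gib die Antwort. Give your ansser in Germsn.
a(log(3)) = 10/3.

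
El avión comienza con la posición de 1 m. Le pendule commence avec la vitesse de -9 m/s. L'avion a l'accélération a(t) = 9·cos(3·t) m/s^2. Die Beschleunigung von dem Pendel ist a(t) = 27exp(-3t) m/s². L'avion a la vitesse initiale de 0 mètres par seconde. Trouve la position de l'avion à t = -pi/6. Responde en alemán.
Um dies zu lösen, müssen wir 2 Stammfunktionen unserer Gleichung für die Beschleunigung a(t) = 9·cos(3·t) finden. Das Integral von der Beschleunigung, mit v(0) = 0, ergibt die Geschwindigkeit: v(t) = 3·sin(3·t). Die Stammfunktion von der Geschwindigkeit, mit x(0) = 1, ergibt die Position: x(t) = 2 - cos(3·t). Aus der Gleichung für die Position x(t) = 2 - cos(3·t), setzen wir t = -pi/6 ein und erhalten x = 2.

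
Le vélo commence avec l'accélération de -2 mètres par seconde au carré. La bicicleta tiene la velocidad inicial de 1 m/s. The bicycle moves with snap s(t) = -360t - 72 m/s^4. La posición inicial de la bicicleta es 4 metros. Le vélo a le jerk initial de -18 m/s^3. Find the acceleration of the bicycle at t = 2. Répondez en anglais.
We must find the antiderivative of our snap equation s(t) = -360·t - 72 2 times. The integral of snap is jerk. Using j(0) = -18, we get j(t) = -180·t^2 - 72·t - 18. Finding the integral of j(t) and using a(0) = -2: a(t) = -60·t^3 - 36·t^2 - 18·t - 2. We have acceleration a(t) = -60·t^3 - 36·t^2 - 18·t - 2. Substituting t = 2: a(2) = -662.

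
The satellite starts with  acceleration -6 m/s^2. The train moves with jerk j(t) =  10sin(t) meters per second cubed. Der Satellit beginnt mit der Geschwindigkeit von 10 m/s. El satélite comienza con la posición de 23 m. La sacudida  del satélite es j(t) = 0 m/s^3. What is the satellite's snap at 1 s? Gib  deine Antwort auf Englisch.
Starting from jerk j(t) = 0, we take 1 derivative. The derivative of jerk gives snap: s(t) = 0. From the given snap equation s(t) = 0, we substitute t = 1 to get s = 0.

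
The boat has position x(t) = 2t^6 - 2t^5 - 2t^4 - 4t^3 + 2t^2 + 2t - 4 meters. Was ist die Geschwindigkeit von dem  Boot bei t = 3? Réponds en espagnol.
Para resolver esto, necesitamos tomar 1 derivada de nuestra ecuación de la posición x(t) = 2·t^6 - 2·t^5 - 2·t^4 - 4·t^3 + 2·t^2 + 2·t - 4. Derivando la posición, obtenemos la velocidad: v(t) = 12·t^5 - 10·t^4 - 8·t^3 - 12·t^2 + 4·t + 2. Tenemos la velocidad v(t) = 12·t^5 - 10·t^4 - 8·t^3 - 12·t^2 + 4·t + 2. Sustituyendo t = 3: v(3) = 1796.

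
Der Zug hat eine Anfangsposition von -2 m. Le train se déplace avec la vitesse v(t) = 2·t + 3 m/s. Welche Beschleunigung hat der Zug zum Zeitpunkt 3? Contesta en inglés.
We must differentiate our velocity equation v(t) = 2·t + 3 1 time. The derivative of velocity gives acceleration: a(t) = 2. We have acceleration a(t) = 2. Substituting t = 3: a(3) = 2.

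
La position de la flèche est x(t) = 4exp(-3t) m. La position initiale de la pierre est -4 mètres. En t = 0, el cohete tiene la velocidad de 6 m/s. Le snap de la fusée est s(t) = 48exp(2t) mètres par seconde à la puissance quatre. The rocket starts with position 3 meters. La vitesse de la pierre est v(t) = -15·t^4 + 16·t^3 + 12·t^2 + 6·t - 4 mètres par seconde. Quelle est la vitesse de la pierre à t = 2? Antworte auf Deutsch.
Mit v(t) = -15·t^4 + 16·t^3 + 12·t^2 + 6·t - 4 und Einsetzen von t = 2, finden wir v = -56.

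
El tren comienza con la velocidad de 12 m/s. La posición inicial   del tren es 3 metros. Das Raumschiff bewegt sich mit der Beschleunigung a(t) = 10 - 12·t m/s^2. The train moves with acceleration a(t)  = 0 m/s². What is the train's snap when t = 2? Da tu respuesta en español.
Para resolver esto, necesitamos tomar 2 derivadas de nuestra ecuación de la aceleración a(t) = 0. Derivando la aceleración, obtenemos la sacudida: j(t) = 0. La derivada de la sacudida da el snap: s(t) = 0. De la ecuación del snap s(t) = 0, sustituimos t = 2 para obtener s = 0.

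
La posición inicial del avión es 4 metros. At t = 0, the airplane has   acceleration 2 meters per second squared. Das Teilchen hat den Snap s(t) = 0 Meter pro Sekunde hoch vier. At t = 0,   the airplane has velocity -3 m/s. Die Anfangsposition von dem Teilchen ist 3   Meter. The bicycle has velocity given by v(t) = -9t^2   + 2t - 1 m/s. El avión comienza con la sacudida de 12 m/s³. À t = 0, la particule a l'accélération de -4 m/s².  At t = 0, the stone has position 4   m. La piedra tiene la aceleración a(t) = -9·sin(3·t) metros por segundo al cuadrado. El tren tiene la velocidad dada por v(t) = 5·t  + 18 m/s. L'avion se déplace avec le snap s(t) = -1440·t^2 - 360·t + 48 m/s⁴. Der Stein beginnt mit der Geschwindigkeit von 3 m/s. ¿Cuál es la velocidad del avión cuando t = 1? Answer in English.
We need to integrate our snap equation s(t) = -1440·t^2 - 360·t + 48 3 times. The antiderivative of snap, with j(0) = 12, gives jerk: j(t) = -480·t^3 - 180·t^2 + 48·t + 12. The integral of jerk, with a(0) = 2, gives acceleration: a(t) = -120·t^4 - 60·t^3 + 24·t^2 + 12·t + 2. Integrating acceleration and using the initial condition v(0) = -3, we get v(t) = -24·t^5 - 15·t^4 + 8·t^3 + 6·t^2 + 2·t - 3. From the given velocity equation v(t) = -24·t^5 - 15·t^4 + 8·t^3 + 6·t^2 + 2·t - 3, we substitute t = 1 to get v = -26.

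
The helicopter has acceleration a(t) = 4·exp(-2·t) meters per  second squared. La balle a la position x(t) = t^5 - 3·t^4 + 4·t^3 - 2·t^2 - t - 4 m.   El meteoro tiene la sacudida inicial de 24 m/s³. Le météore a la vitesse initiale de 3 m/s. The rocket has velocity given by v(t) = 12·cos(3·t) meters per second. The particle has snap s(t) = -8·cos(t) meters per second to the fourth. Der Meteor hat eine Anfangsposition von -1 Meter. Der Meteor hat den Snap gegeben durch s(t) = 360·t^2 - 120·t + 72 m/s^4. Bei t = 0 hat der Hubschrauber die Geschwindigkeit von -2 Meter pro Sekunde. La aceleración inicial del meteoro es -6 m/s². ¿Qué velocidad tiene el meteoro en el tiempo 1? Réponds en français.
Nous devons trouver la primitive de notre équation du snap s(t) = 360·t^2 - 120·t + 72 3 fois. En intégrant le snap et en utilisant la condition initiale j(0) = 24, nous obtenons j(t) = 120·t^3 - 60·t^2 + 72·t + 24. En intégrant le jerk et en utilisant la condition initiale a(0) = -6, nous obtenons a(t) = 30·t^4 - 20·t^3 + 36·t^2 + 24·t - 6. La primitive de l'accélération est la vitesse. En utilisant v(0) = 3, nous obtenons v(t) = 6·t^5 - 5·t^4 + 12·t^3 + 12·t^2 - 6·t + 3. Nous avons la vitesse v(t) = 6·t^5 - 5·t^4 + 12·t^3 + 12·t^2 - 6·t + 3. En substituant t = 1: v(1) = 22.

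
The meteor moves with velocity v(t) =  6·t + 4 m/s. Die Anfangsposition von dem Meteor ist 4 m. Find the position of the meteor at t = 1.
We must find the antiderivative of our velocity equation v(t) = 6·t + 4 1 time. The antiderivative of velocity is position. Using x(0) = 4, we get x(t) = 3·t^2 + 4·t + 4. We have position x(t) = 3·t^2 + 4·t + 4. Substituting t = 1: x(1) = 11.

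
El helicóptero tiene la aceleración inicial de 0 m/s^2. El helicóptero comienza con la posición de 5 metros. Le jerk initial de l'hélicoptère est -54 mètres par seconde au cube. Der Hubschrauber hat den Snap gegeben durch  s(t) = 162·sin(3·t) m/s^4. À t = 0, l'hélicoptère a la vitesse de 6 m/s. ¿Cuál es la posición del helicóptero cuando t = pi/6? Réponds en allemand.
Ausgehend von dem Snap s(t) = 162·sin(3·t), nehmen wir 4 Stammfunktionen. Mit ∫s(t)dt und Anwendung von j(0) = -54, finden wir j(t) = -54·cos(3·t). Die Stammfunktion von dem Ruck, mit a(0) = 0, ergibt die Beschleunigung: a(t) = -18·sin(3·t). Durch Integration von der Beschleunigung und Verwendung der Anfangsbedingung v(0) = 6, erhalten wir v(t) = 6·cos(3·t). Durch Integration von der Geschwindigkeit und Verwendung der Anfangsbedingung x(0) = 5, erhalten wir x(t) = 2·sin(3·t) + 5. Mit x(t) = 2·sin(3·t) + 5 und Einsetzen von t = pi/6, finden wir x = 7.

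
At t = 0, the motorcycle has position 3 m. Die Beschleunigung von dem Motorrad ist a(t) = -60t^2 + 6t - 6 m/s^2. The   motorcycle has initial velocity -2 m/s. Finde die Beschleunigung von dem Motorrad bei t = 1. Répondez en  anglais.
We have acceleration a(t) = -60·t^2 + 6·t - 6. Substituting t = 1: a(1) = -60.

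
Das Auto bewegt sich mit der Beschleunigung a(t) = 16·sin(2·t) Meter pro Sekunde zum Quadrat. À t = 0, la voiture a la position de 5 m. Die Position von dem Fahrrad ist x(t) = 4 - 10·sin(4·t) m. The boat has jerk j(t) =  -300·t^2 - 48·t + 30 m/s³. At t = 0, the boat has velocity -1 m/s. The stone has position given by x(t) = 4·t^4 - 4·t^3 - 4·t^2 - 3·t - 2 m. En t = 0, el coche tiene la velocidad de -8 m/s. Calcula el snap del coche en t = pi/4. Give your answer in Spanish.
Para resolver esto, necesitamos tomar 2 derivadas de nuestra ecuación de la aceleración a(t) = 16·sin(2·t). Derivando la aceleración, obtenemos la sacudida: j(t) = 32·cos(2·t). Derivando la sacudida, obtenemos el snap: s(t) = -64·sin(2·t). Tenemos el snap s(t) = -64·sin(2·t). Sustituyendo t = pi/4: s(pi/4) = -64.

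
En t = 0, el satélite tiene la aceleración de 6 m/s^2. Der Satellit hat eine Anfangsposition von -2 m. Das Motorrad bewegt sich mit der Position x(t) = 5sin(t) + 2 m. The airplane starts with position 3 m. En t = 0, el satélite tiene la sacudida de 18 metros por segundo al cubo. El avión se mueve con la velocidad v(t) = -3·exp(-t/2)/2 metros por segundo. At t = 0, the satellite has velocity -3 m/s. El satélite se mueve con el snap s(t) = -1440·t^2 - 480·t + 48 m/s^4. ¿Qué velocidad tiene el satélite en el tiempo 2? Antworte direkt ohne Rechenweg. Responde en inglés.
At t = 2, v = -979.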